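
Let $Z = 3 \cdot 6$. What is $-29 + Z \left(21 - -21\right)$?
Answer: $727$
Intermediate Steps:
$Z = 18$
$-29 + Z \left(21 - -21\right) = -29 + 18 \left(21 - -21\right) = -29 + 18 \left(21 + 21\right) = -29 + 18 \cdot 42 = -29 + 756 = 727$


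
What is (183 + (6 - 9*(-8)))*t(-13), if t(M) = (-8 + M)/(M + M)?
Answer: 5481/26 ≈ 210.81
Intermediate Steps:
t(M) = (-8 + M)/(2*M) (t(M) = (-8 + M)/((2*M)) = (-8 + M)*(1/(2*M)) = (-8 + M)/(2*M))
(183 + (6 - 9*(-8)))*t(-13) = (183 + (6 - 9*(-8)))*((½)*(-8 - 13)/(-13)) = (183 + (6 + 72))*((½)*(-1/13)*(-21)) = (183 + 78)*(21/26) = 261*(21/26) = 5481/26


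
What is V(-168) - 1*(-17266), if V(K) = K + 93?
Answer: 17191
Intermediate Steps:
V(K) = 93 + K
V(-168) - 1*(-17266) = (93 - 168) - 1*(-17266) = -75 + 17266 = 17191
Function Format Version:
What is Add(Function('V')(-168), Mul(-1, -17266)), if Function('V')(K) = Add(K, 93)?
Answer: 17191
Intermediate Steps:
Function('V')(K) = Add(93, K)
Add(Function('V')(-168), Mul(-1, -17266)) = Add(Add(93, -168), Mul(-1, -17266)) = Add(-75, 17266) = 17191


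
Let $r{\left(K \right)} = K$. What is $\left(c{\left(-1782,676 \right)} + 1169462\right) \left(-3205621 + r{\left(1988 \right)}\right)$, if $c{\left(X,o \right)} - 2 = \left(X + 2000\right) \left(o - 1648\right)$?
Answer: $-3067696444544$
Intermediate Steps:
$c{\left(X,o \right)} = 2 + \left(-1648 + o\right) \left(2000 + X\right)$ ($c{\left(X,o \right)} = 2 + \left(X + 2000\right) \left(o - 1648\right) = 2 + \left(2000 + X\right) \left(-1648 + o\right) = 2 + \left(-1648 + o\right) \left(2000 + X\right)$)
$\left(c{\left(-1782,676 \right)} + 1169462\right) \left(-3205621 + r{\left(1988 \right)}\right) = \left(\left(-3295998 - -2936736 + 2000 \cdot 676 - 1204632\right) + 1169462\right) \left(-3205621 + 1988\right) = \left(\left(-3295998 + 2936736 + 1352000 - 1204632\right) + 1169462\right) \left(-3203633\right) = \left(-211894 + 1169462\right) \left(-3203633\right) = 957568 \left(-3203633\right) = -3067696444544$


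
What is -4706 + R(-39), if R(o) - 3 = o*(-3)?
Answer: -4586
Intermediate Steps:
R(o) = 3 - 3*o (R(o) = 3 + o*(-3) = 3 - 3*o)
-4706 + R(-39) = -4706 + (3 - 3*(-39)) = -4706 + (3 + 117) = -4706 + 120 = -4586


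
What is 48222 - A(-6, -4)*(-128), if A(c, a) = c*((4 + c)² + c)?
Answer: 49758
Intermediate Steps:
A(c, a) = c*(c + (4 + c)²)
48222 - A(-6, -4)*(-128) = 48222 - (-6*(-6 + (4 - 6)²))*(-128) = 48222 - (-6*(-6 + (-2)²))*(-128) = 48222 - (-6*(-6 + 4))*(-128) = 48222 - (-6*(-2))*(-128) = 48222 - 12*(-128) = 48222 - 1*(-1536) = 48222 + 1536 = 49758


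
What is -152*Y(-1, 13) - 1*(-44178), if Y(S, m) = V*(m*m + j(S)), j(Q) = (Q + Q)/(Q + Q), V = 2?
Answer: -7502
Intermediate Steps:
j(Q) = 1 (j(Q) = (2*Q)/((2*Q)) = (2*Q)*(1/(2*Q)) = 1)
Y(S, m) = 2 + 2*m**2 (Y(S, m) = 2*(m*m + 1) = 2*(m**2 + 1) = 2*(1 + m**2) = 2 + 2*m**2)
-152*Y(-1, 13) - 1*(-44178) = -152*(2 + 2*13**2) - 1*(-44178) = -152*(2 + 2*169) + 44178 = -152*(2 + 338) + 44178 = -152*340 + 44178 = -51680 + 44178 = -7502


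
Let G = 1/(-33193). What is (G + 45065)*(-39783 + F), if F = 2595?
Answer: -55627392526272/33193 ≈ -1.6759e+9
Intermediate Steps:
G = -1/33193 ≈ -3.0127e-5
(G + 45065)*(-39783 + F) = (-1/33193 + 45065)*(-39783 + 2595) = (1495842544/33193)*(-37188) = -55627392526272/33193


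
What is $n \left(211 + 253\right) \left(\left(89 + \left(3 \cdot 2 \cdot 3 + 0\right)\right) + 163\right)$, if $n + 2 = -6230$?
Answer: $-780744960$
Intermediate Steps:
$n = -6232$ ($n = -2 - 6230 = -6232$)
$n \left(211 + 253\right) \left(\left(89 + \left(3 \cdot 2 \cdot 3 + 0\right)\right) + 163\right) = - 6232 \left(211 + 253\right) \left(\left(89 + \left(3 \cdot 2 \cdot 3 + 0\right)\right) + 163\right) = - 6232 \cdot 464 \left(\left(89 + \left(6 \cdot 3 + 0\right)\right) + 163\right) = - 6232 \cdot 464 \left(\left(89 + \left(18 + 0\right)\right) + 163\right) = - 6232 \cdot 464 \left(\left(89 + 18\right) + 163\right) = - 6232 \cdot 464 \left(107 + 163\right) = - 6232 \cdot 464 \cdot 270 = \left(-6232\right) 125280 = -780744960$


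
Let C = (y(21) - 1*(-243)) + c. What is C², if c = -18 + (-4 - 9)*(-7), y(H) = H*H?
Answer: 573049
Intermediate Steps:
y(H) = H²
c = 73 (c = -18 - 13*(-7) = -18 + 91 = 73)
C = 757 (C = (21² - 1*(-243)) + 73 = (441 + 243) + 73 = 684 + 73 = 757)
C² = 757² = 573049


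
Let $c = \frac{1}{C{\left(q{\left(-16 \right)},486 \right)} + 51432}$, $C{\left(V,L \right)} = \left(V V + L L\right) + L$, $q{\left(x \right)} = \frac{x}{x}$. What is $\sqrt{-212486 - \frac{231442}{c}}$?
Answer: $6 i \sqrt{1852281231} \approx 2.5823 \cdot 10^{5} i$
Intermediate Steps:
$q{\left(x \right)} = 1$
$C{\left(V,L \right)} = L + L^{2} + V^{2}$ ($C{\left(V,L \right)} = \left(V^{2} + L^{2}\right) + L = \left(L^{2} + V^{2}\right) + L = L + L^{2} + V^{2}$)
$c = \frac{1}{288115}$ ($c = \frac{1}{\left(486 + 486^{2} + 1^{2}\right) + 51432} = \frac{1}{\left(486 + 236196 + 1\right) + 51432} = \frac{1}{236683 + 51432} = \frac{1}{288115} \approx 3.4708 \cdot 10^{-6}$)
$\sqrt{-212486 - \frac{231442}{c}} = \sqrt{-212486 - 231442 \frac{1}{\frac{1}{288115}}} = \sqrt{-212486 - 66681911830} = \sqrt{-66682124316} = 6 i \sqrt{1852281231}$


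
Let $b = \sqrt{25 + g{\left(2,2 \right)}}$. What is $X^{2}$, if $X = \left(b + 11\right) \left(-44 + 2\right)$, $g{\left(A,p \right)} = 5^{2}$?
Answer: $301644 + 194040 \sqrt{2} \approx 5.7606 \cdot 10^{5}$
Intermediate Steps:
$g{\left(A,p \right)} = 25$
$b = 5 \sqrt{2}$ ($b = \sqrt{25 + 25} = \sqrt{50} = 5 \sqrt{2} \approx 7.0711$)
$X = -462 - 210 \sqrt{2}$ ($X = \left(5 \sqrt{2} + 11\right) \left(-44 + 2\right) = \left(11 + 5 \sqrt{2}\right) \left(-42\right) = -462 - 210 \sqrt{2} \approx -758.98$)
$X^{2} = \left(-462 - 210 \sqrt{2}\right)^{2}$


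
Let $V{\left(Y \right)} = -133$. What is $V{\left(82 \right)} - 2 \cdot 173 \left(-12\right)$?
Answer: $4019$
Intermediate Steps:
$V{\left(82 \right)} - 2 \cdot 173 \left(-12\right) = -133 - 2 \cdot 173 \left(-12\right) = -133 - 2 \left(-2076\right) = -133 - -4152 = -133 + 4152 = 4019$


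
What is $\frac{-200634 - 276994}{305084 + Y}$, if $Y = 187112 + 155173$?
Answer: $- \frac{477628}{647369} \approx -0.7378$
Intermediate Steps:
$Y = 342285$
$\frac{-200634 - 276994}{305084 + Y} = \frac{-200634 - 276994}{305084 + 342285} = - \frac{477628}{647369}$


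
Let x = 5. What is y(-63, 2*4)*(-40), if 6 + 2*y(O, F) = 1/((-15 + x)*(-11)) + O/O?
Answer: 1098/11 ≈ 99.818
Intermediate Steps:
y(O, F) = -549/220 (y(O, F) = -3 + (1/((-15 + 5)*(-11)) + O/O)/2 = -3 + (-1/11/(-10) + 1)/2 = -3 + (-⅒*(-1/11) + 1)/2 = -3 + (1/110 + 1)/2 = -3 + (½)*(111/110) = -3 + 111/220 = -549/220)
y(-63, 2*4)*(-40) = -549/220*(-40) = 1098/11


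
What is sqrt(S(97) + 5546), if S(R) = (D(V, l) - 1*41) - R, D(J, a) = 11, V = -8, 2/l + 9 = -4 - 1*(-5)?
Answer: sqrt(5419) ≈ 73.614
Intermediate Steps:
l = -1/4 (l = 2/(-9 + (-4 - 1*(-5))) = 2/(-9 + (-4 + 5)) = 2/(-9 + 1) = 2/(-8) = 2*(-1/8) = -1/4 ≈ -0.25000)
S(R) = -30 - R (S(R) = (11 - 1*41) - R = (11 - 41) - R = -30 - R)
sqrt(S(97) + 5546) = sqrt((-30 - 1*97) + 5546) = sqrt((-30 - 97) + 5546) = sqrt(-127 + 5546) = sqrt(5419)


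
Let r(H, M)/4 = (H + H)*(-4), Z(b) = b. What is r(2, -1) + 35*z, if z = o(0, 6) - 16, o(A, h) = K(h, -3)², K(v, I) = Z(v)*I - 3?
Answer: 14811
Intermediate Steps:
r(H, M) = -32*H (r(H, M) = 4*((H + H)*(-4)) = 4*((2*H)*(-4)) = 4*(-8*H) = -32*H)
K(v, I) = -3 + I*v (K(v, I) = v*I - 3 = I*v - 3 = -3 + I*v)
o(A, h) = (-3 - 3*h)²
z = 425 (z = 9*(1 + 6)² - 16 = 9*7² - 16 = 9*49 - 16 = 441 - 16 = 425)
r(2, -1) + 35*z = -32*2 + 35*425 = -64 + 14875 = 14811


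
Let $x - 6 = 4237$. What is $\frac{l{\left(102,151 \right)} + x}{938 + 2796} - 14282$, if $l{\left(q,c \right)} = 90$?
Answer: $- \frac{53324655}{3734} \approx -14281.0$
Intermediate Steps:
$x = 4243$ ($x = 6 + 4237 = 4243$)
$\frac{l{\left(102,151 \right)} + x}{938 + 2796} - 14282 = \frac{90 + 4243}{938 + 2796} - 14282 = \frac{4333}{3734} - 14282 = - \frac{53324655}{3734}$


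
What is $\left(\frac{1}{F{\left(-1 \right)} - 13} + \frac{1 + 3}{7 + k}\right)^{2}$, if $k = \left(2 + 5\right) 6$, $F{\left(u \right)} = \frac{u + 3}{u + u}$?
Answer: $\frac{1}{9604} \approx 0.00010412$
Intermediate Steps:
$F{\left(u \right)} = \frac{3 + u}{2 u}$
$k = 42$ ($k = 7 \cdot 6 = 42$)
$\left(\frac{1}{F{\left(-1 \right)} - 13} + \frac{1 + 3}{7 + k}\right)^{2} = \left(\frac{1}{\frac{3 - 1}{2 \left(-1\right)} - 13} + \frac{1 + 3}{7 + 42}\right)^{2} = \left(\frac{1}{\frac{1}{2} \left(-1\right) 2 - 13} + \frac{4}{49}\right)^{2} = \left(\frac{1}{-1 - 13} + 4 \cdot \frac{1}{49}\right)^{2} = \left(\frac{1}{-14} + \frac{4}{49}\right)^{2} = \left(- \frac{1}{14} + \frac{4}{49}\right)^{2} = \left(\frac{1}{98}\right)^{2} = \frac{1}{9604}$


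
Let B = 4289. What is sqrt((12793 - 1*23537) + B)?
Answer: I*sqrt(6455) ≈ 80.343*I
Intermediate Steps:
sqrt((12793 - 1*23537) + B) = sqrt((12793 - 1*23537) + 4289) = sqrt((12793 - 23537) + 4289) = sqrt(-10744 + 4289) = sqrt(-6455) = I*sqrt(6455)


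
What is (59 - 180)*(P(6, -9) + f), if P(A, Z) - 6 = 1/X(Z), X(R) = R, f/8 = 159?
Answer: -1391621/9 ≈ -1.5462e+5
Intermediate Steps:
f = 1272 (f = 8*159 = 1272)
P(A, Z) = 6 + 1/Z
(59 - 180)*(P(6, -9) + f) = (59 - 180)*((6 + 1/(-9)) + 1272) = -121*((6 - ⅑) + 1272) = -121*(53/9 + 1272) = -121*11501/9 = -1391621/9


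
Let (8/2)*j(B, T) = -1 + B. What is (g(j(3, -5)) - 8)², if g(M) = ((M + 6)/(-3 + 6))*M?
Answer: 6889/144 ≈ 47.840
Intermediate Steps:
j(B, T) = -¼ + B/4 (j(B, T) = (-1 + B)/4 = -¼ + B/4)
g(M) = M*(2 + M/3) (g(M) = ((6 + M)/3)*M = ((6 + M)*(⅓))*M = (2 + M/3)*M = M*(2 + M/3))
(g(j(3, -5)) - 8)² = ((-¼ + (¼)*3)*(6 + (-¼ + (¼)*3))/3 - 8)² = ((-¼ + ¾)*(6 + (-¼ + ¾))/3 - 8)² = ((⅓)*(½)*(6 + ½) - 8)² = ((⅓)*(½)*(13/2) - 8)² = (13/12 - 8)² = (-83/12)² = 6889/144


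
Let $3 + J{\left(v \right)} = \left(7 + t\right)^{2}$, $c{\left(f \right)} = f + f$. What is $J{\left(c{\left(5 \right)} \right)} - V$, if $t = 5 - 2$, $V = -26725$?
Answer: $26822$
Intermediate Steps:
$c{\left(f \right)} = 2 f$
$t = 3$
$J{\left(v \right)} = 97$ ($J{\left(v \right)} = -3 + \left(7 + 3\right)^{2} = -3 + 10^{2} = -3 + 100 = 97$)
$J{\left(c{\left(5 \right)} \right)} - V = 97 - -26725 = 97 + 26725 = 26822$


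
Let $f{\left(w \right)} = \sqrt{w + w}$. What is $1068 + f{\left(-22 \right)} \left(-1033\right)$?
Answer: $1068 - 2066 i \sqrt{11} \approx 1068.0 - 6852.1 i$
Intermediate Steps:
$f{\left(w \right)} = \sqrt{2} \sqrt{w}$ ($f{\left(w \right)} = \sqrt{2 w} = \sqrt{2} \sqrt{w}$)
$1068 + f{\left(-22 \right)} \left(-1033\right) = 1068 + \sqrt{2} \sqrt{-22} \left(-1033\right) = 1068 + \sqrt{2} i \sqrt{22} \left(-1033\right) = 1068 + 2 i \sqrt{11} \left(-1033\right) = 1068 - 2066 i \sqrt{11}$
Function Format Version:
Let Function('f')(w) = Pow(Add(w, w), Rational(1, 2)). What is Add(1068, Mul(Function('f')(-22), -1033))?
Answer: Add(1068, Mul(-2066, I, Pow(11, Rational(1, 2)))) ≈ Add(1068.0, Mul(-6852.1, I))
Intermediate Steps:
Function('f')(w) = Mul(Pow(2, Rational(1, 2)), Pow(w, Rational(1, 2))) (Function('f')(w) = Pow(Mul(2, w), Rational(1, 2)) = Mul(Pow(2, Rational(1, 2)), Pow(w, Rational(1, 2))))
Add(1068, Mul(Function('f')(-22), -1033)) = Add(1068, Mul(Mul(Pow(2, Rational(1, 2)), Pow(-22, Rational(1, 2))), -1033)) = Add(1068, Mul(Mul(Pow(2, Rational(1, 2)), Mul(I, Pow(22, Rational(1, 2)))), -1033)) = Add(1068, Mul(Mul(2, I, Pow(11, Rational(1, 2))), -1033)) = Add(1068, Mul(-2066, I, Pow(11, Rational(1, 2))))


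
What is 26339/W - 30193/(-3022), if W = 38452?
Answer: 620288847/58100972 ≈ 10.676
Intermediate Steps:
26339/W - 30193/(-3022) = 26339/38452 - 30193/(-3022) = 26339*(1/38452) - 30193*(-1/3022) = 26339/38452 + 30193/3022 = 620288847/58100972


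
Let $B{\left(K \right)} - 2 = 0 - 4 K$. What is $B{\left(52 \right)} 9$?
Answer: $-1854$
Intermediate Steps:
$B{\left(K \right)} = 2 - 4 K$ ($B{\left(K \right)} = 2 + \left(0 - 4 K\right) = 2 - 4 K$)
$B{\left(52 \right)} 9 = \left(2 - 208\right) 9 = \left(-206\right) 9 = -1854$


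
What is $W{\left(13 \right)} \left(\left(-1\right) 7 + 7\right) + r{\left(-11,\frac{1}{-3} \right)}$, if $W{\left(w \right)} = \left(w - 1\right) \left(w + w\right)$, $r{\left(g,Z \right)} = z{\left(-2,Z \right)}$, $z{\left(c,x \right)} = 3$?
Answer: $3$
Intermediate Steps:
$r{\left(g,Z \right)} = 3$
$W{\left(w \right)} = 2 w \left(-1 + w\right)$ ($W{\left(w \right)} = \left(-1 + w\right) 2 w = 2 w \left(-1 + w\right)$)
$W{\left(13 \right)} \left(\left(-1\right) 7 + 7\right) + r{\left(-11,\frac{1}{-3} \right)} = 2 \cdot 13 \left(-1 + 13\right) \left(\left(-1\right) 7 + 7\right) + 3 = 2 \cdot 13 \cdot 12 \left(-7 + 7\right) + 3 = 312 \cdot 0 + 3 = 0 + 3 = 3$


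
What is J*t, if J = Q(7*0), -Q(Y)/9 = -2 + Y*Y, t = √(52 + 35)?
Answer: 18*√87 ≈ 167.89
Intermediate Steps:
t = √87 ≈ 9.3274
Q(Y) = 18 - 9*Y² (Q(Y) = -9*(-2 + Y*Y) = -9*(-2 + Y²) = 18 - 9*Y²)
J = 18 (J = 18 - 9*(7*0)² = 18 - 9*0² = 18 - 9*0 = 18 + 0 = 18)
J*t = 18*√87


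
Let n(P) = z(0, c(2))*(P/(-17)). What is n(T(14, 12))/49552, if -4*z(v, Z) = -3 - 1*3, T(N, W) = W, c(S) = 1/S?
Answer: -9/421192 ≈ -2.1368e-5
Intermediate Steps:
z(v, Z) = 3/2 (z(v, Z) = -(-3 - 1*3)/4 = -(-3 - 3)/4 = -¼*(-6) = 3/2)
n(P) = -3*P/34 (n(P) = 3*(P/(-17))/2 = 3*(P*(-1/17))/2 = 3*(-P/17)/2 = -3*P/34)
n(T(14, 12))/49552 = -3/34*12/49552 = -18/17*1/49552 = -9/421192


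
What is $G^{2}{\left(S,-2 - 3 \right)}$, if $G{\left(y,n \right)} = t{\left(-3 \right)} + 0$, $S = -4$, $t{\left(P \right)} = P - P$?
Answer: $0$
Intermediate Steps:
$t{\left(P \right)} = 0$
$G{\left(y,n \right)} = 0$ ($G{\left(y,n \right)} = 0 + 0 = 0$)
$G^{2}{\left(S,-2 - 3 \right)} = 0^{2} = 0$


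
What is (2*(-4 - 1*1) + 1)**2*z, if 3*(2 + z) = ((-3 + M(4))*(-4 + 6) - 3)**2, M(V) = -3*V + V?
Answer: 16713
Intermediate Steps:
M(V) = -2*V
z = 619/3 (z = -2 + ((-3 - 2*4)*(-4 + 6) - 3)**2/3 = -2 + ((-3 - 8)*2 - 3)**2/3 = -2 + (-11*2 - 3)**2/3 = -2 + (-22 - 3)**2/3 = -2 + (1/3)*(-25)**2 = -2 + (1/3)*625 = -2 + 625/3 = 619/3 ≈ 206.33)
(2*(-4 - 1*1) + 1)**2*z = (2*(-4 - 1*1) + 1)**2*(619/3) = (2*(-4 - 1) + 1)**2*(619/3) = (2*(-5) + 1)**2*(619/3) = (-10 + 1)**2*(619/3) = (-9)**2*(619/3) = 81*(619/3) = 16713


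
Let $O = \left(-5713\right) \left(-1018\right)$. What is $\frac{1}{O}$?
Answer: $\frac{1}{5815834} \approx 1.7194 \cdot 10^{-7}$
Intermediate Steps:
$O = 5815834$
$\frac{1}{O} = \frac{1}{5815834}$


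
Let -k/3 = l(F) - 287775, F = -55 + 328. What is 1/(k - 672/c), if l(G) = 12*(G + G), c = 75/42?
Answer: 25/21082317 ≈ 1.1858e-6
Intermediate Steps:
c = 25/14 (c = 75*(1/42) = 25/14 ≈ 1.7857)
F = 273
l(G) = 24*G (l(G) = 12*(2*G) = 24*G)
k = 843669 (k = -3*(24*273 - 287775) = -3*(6552 - 287775) = -3*(-281223) = 843669)
1/(k - 672/c) = 1/(843669 - 672/(25/14)) = 1/(843669 + (14/25)*(-672)) = 1/(843669 - 9408/25) = 1/(21082317/25) = 25/21082317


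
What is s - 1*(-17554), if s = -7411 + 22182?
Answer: 32325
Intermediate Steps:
s = 14771
s - 1*(-17554) = 14771 - 1*(-17554) = 14771 + 17554 = 32325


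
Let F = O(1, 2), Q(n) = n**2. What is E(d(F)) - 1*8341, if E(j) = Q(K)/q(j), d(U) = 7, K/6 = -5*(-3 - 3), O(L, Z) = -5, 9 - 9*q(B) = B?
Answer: 137459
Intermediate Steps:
q(B) = 1 - B/9
K = 180 (K = 6*(-5*(-3 - 3)) = 6*(-5*(-6)) = 6*30 = 180)
F = -5
E(j) = 32400/(1 - j/9) (E(j) = 180**2/(1 - j/9) = 32400/(1 - j/9))
E(d(F)) - 1*8341 = -291600/(-9 + 7) - 1*8341 = -291600/(-2) - 8341 = -291600*(-1/2) - 8341 = 145800 - 8341 = 137459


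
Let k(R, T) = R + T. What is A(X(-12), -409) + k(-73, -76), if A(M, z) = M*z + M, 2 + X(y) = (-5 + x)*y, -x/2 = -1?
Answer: -14021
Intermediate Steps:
x = 2 (x = -2*(-1) = 2)
X(y) = -2 - 3*y (X(y) = -2 + (-5 + 2)*y = -2 - 3*y)
A(M, z) = M + M*z
A(X(-12), -409) + k(-73, -76) = (-2 - 3*(-12))*(1 - 409) + (-73 - 76) = (-2 + 36)*(-408) - 149 = 34*(-408) - 149 = -13872 - 149 = -14021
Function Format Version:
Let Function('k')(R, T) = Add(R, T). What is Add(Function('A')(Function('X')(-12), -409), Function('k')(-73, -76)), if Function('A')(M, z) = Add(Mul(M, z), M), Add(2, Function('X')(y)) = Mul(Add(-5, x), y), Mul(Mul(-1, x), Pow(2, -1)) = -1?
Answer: -14021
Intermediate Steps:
x = 2 (x = Mul(-2, -1) = 2)
Function('X')(y) = Add(-2, Mul(-3, y)) (Function('X')(y) = Add(-2, Mul(Add(-5, 2), y)) = Add(-2, Mul(-3, y)))
Function('A')(M, z) = Add(M, Mul(M, z))
Add(Function('A')(Function('X')(-12), -409), Function('k')(-73, -76)) = Add(Mul(Add(-2, Mul(-3, -12)), Add(1, -409)), Add(-73, -76)) = Add(Mul(Add(-2, 36), -408), -149) = Add(Mul(34, -408), -149) = Add(-13872, -149) = -14021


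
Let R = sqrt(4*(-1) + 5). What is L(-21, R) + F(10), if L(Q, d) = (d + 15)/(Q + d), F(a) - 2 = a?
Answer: 56/5 ≈ 11.200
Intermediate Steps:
R = 1 (R = sqrt(-4 + 5) = sqrt(1) = 1)
F(a) = 2 + a
L(Q, d) = (15 + d)/(Q + d)
L(-21, R) + F(10) = (15 + 1)/(-21 + 1) + (2 + 10) = 16/(-20) + 12 = -1/20*16 + 12 = -4/5 + 12 = 56/5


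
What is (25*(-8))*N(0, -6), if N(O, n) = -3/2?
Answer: 300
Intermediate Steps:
N(O, n) = -3/2 (N(O, n) = -3*½ = -3/2)
(25*(-8))*N(0, -6) = (25*(-8))*(-3/2) = -200*(-3/2) = 300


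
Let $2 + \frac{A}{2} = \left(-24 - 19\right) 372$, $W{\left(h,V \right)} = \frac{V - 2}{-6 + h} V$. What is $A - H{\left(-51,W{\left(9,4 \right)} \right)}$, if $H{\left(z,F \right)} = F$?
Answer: $- \frac{95996}{3} \approx -31999.0$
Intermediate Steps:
$W{\left(h,V \right)} = \frac{V \left(-2 + V\right)}{-6 + h}$ ($W{\left(h,V \right)} = \frac{-2 + V}{-6 + h} V = \frac{V \left(-2 + V\right)}{-6 + h}$)
$A = -31996$ ($A = -4 + 2 \left(-24 - 19\right) 372 = -4 + 2 \left(\left(-43\right) 372\right) = -4 + 2 \left(-15996\right) = -4 - 31992 = -31996$)
$A - H{\left(-51,W{\left(9,4 \right)} \right)} = -31996 - \frac{4 \left(-2 + 4\right)}{-6 + 9} = -31996 - 4 \cdot \frac{1}{3} \cdot 2 = -31996 - \frac{8}{3} = - \frac{95996}{3}$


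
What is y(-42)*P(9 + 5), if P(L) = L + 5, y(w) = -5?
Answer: -95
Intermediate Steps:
P(L) = 5 + L
y(-42)*P(9 + 5) = -5*(5 + (9 + 5)) = -5*(5 + 14) = -5*19 = -95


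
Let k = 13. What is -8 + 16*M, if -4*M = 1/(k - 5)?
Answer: -17/2 ≈ -8.5000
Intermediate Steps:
M = -1/32 (M = -1/(4*(13 - 5)) = -1/4/8 = -1/4*1/8 = -1/32 ≈ -0.031250)
-8 + 16*M = -8 + 16*(-1/32) = -8 - 1/2 = -17/2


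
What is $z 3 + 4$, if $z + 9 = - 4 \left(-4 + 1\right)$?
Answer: $13$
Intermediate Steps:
$z = 3$ ($z = -9 - 4 \left(-4 + 1\right) = -9 - -12 = -9 + 12 = 3$)
$z 3 + 4 = 3 \cdot 3 + 4 = 9 + 4 = 13$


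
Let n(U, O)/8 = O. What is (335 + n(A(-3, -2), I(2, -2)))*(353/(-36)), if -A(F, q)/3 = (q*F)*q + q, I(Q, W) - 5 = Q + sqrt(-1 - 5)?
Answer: -138023/36 - 706*I*sqrt(6)/9 ≈ -3834.0 - 192.15*I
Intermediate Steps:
I(Q, W) = 5 + Q + I*sqrt(6) (I(Q, W) = 5 + (Q + sqrt(-1 - 5)) = 5 + (Q + sqrt(-6)) = 5 + (Q + I*sqrt(6)) = 5 + Q + I*sqrt(6))
A(F, q) = -3*q - 3*F*q**2 (A(F, q) = -3*((q*F)*q + q) = -3*((F*q)*q + q) = -3*(F*q**2 + q) = -3*(q + F*q**2) = -3*q - 3*F*q**2)
n(U, O) = 8*O
(335 + n(A(-3, -2), I(2, -2)))*(353/(-36)) = (335 + 8*(5 + 2 + I*sqrt(6)))*(353/(-36)) = (335 + 8*(7 + I*sqrt(6)))*(353*(-1/36)) = (335 + (56 + 8*I*sqrt(6)))*(-353/36) = (391 + 8*I*sqrt(6))*(-353/36) = -138023/36 - 706*I*sqrt(6)/9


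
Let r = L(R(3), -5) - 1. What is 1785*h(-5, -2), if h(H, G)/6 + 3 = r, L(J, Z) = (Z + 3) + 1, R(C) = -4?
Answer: -53550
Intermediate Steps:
L(J, Z) = 4 + Z (L(J, Z) = (3 + Z) + 1 = 4 + Z)
r = -2 (r = (4 - 5) - 1 = -1 - 1 = -2)
h(H, G) = -30 (h(H, G) = -18 + 6*(-2) = -18 - 12 = -30)
1785*h(-5, -2) = 1785*(-30) = -53550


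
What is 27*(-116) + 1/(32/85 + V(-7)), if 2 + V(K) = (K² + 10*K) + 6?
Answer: -4425601/1413 ≈ -3132.1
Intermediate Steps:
V(K) = 4 + K² + 10*K (V(K) = -2 + ((K² + 10*K) + 6) = -2 + (6 + K² + 10*K) = 4 + K² + 10*K)
27*(-116) + 1/(32/85 + V(-7)) = 27*(-116) + 1/(32/85 + (4 + (-7)² + 10*(-7))) = -3132 + 1/(32*(1/85) + (4 + 49 - 70)) = -3132 + 1/(32/85 - 17) = -3132 + 1/(-1413/85) = -3132 - 85/1413 = -4425601/1413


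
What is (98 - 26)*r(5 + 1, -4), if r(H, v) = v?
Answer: -288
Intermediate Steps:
(98 - 26)*r(5 + 1, -4) = (98 - 26)*(-4) = 72*(-4) = -288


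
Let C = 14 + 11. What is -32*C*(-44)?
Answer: 35200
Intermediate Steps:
C = 25
-32*C*(-44) = -32*25*(-44) = -800*(-44) = 35200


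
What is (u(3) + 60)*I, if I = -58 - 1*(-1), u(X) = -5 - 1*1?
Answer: -3078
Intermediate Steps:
u(X) = -6 (u(X) = -5 - 1 = -6)
I = -57 (I = -58 + 1 = -57)
(u(3) + 60)*I = (-6 + 60)*(-57) = 54*(-57) = -3078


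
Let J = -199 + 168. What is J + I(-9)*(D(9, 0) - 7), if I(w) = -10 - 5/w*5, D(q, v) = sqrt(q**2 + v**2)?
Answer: -409/9 ≈ -45.444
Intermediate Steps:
J = -31
I(w) = -10 - 25/w
J + I(-9)*(D(9, 0) - 7) = -31 + (-10 - 25/(-9))*(sqrt(9**2 + 0**2) - 7) = -31 + (-10 - 25*(-1/9))*(sqrt(81 + 0) - 7) = -31 + (-10 + 25/9)*(sqrt(81) - 7) = -31 - 65*(9 - 7)/9 = -31 - 65/9*2 = -31 - 130/9 = -409/9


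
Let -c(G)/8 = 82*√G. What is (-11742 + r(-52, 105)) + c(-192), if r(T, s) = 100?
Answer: -11642 - 5248*I*√3 ≈ -11642.0 - 9089.8*I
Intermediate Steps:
c(G) = -656*√G
(-11742 + r(-52, 105)) + c(-192) = (-11742 + 100) - 5248*I*√3 = -11642 - 5248*I*√3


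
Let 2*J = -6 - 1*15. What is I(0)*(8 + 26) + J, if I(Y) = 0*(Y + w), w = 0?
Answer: -21/2 ≈ -10.500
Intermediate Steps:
J = -21/2 (J = (-6 - 1*15)/2 = (-6 - 15)/2 = (½)*(-21) = -21/2 ≈ -10.500)
I(Y) = 0 (I(Y) = 0*(Y + 0) = 0*Y = 0)
I(0)*(8 + 26) + J = 0*(8 + 26) - 21/2 = 0*34 - 21/2 = 0 - 21/2 = -21/2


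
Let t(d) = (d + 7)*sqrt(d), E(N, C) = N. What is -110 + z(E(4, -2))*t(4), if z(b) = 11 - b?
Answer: 44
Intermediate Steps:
t(d) = sqrt(d)*(7 + d) (t(d) = (7 + d)*sqrt(d) = sqrt(d)*(7 + d))
-110 + z(E(4, -2))*t(4) = -110 + (11 - 1*4)*(sqrt(4)*(7 + 4)) = -110 + (11 - 4)*(2*11) = -110 + 7*22 = -110 + 154 = 44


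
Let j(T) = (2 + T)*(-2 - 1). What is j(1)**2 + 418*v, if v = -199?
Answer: -83101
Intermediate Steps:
j(T) = -6 - 3*T (j(T) = (2 + T)*(-3) = -6 - 3*T)
j(1)**2 + 418*v = (-6 - 3*1)**2 + 418*(-199) = (-6 - 3)**2 - 83182 = (-9)**2 - 83182 = 81 - 83182 = -83101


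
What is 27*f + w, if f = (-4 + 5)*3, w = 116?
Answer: 197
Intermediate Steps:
f = 3 (f = 1*3 = 3)
27*f + w = 27*3 + 116 = 81 + 116 = 197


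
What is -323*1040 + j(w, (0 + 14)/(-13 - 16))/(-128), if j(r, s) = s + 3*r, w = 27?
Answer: -1246937375/3712 ≈ -3.3592e+5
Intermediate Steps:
-323*1040 + j(w, (0 + 14)/(-13 - 16))/(-128) = -323*1040 + ((0 + 14)/(-13 - 16) + 3*27)/(-128) = -335920 + (14/(-29) + 81)*(-1/128) = -335920 + (14*(-1/29) + 81)*(-1/128) = -335920 + (-14/29 + 81)*(-1/128) = -335920 + (2335/29)*(-1/128) = -335920 - 2335/3712 = -1246937375/3712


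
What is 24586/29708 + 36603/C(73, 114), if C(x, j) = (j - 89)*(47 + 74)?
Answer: 580887287/44933350 ≈ 12.928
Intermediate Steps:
C(x, j) = -10769 + 121*j (C(x, j) = (-89 + j)*121 = -10769 + 121*j)
24586/29708 + 36603/C(73, 114) = 24586/29708 + 36603/(-10769 + 121*114) = 24586*(1/29708) + 36603/(-10769 + 13794) = 12293/14854 + 36603/3025 = 580887287/44933350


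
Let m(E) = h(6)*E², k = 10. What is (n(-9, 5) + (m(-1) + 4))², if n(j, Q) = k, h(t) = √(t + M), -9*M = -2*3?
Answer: 608/3 + 56*√15/3 ≈ 274.96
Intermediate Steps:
M = ⅔ (M = -(-2)*3/9 = -⅑*(-6) = ⅔ ≈ 0.66667)
h(t) = √(⅔ + t) (h(t) = √(t + ⅔) = √(⅔ + t))
m(E) = 2*√15*E²/3 (m(E) = (√(6 + 9*6)/3)*E² = (√(6 + 54)/3)*E² = (√60/3)*E² = ((2*√15)/3)*E² = (2*√15/3)*E² = 2*√15*E²/3)
n(j, Q) = 10
(n(-9, 5) + (m(-1) + 4))² = (10 + ((⅔)*√15*(-1)² + 4))² = (10 + ((⅔)*√15*1 + 4))² = (10 + (2*√15/3 + 4))² = (10 + (4 + 2*√15/3))² = (14 + 2*√15/3)²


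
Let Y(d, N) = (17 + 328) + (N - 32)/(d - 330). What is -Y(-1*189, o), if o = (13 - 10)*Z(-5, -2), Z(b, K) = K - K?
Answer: -179087/519 ≈ -345.06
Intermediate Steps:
Z(b, K) = 0
o = 0 (o = (13 - 10)*0 = 3*0 = 0)
Y(d, N) = 345 + (-32 + N)/(-330 + d)
-Y(-1*189, o) = -(-113882 + 0 + 345*(-1*189))/(-330 - 1*189) = -(-113882 + 0 + 345*(-189))/(-330 - 189) = -(-113882 + 0 - 65205)/(-519) = -(-1)*(-179087)/519 = -1*179087/519 = -179087/519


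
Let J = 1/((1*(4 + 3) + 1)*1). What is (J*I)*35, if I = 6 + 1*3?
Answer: 315/8 ≈ 39.375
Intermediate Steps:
I = 9 (I = 6 + 3 = 9)
J = ⅛ (J = 1/((1*7 + 1)*1) = 1/((7 + 1)*1) = 1/(8*1) = 1/8 = ⅛ ≈ 0.12500)
(J*I)*35 = ((⅛)*9)*35 = (9/8)*35 = 315/8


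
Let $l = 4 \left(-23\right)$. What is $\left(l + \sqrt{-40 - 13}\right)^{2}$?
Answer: $\left(92 - i \sqrt{53}\right)^{2} \approx 8411.0 - 1339.5 i$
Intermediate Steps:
$l = -92$
$\left(l + \sqrt{-40 - 13}\right)^{2} = \left(-92 + \sqrt{-40 - 13}\right)^{2} = \left(-92 + \sqrt{-53}\right)^{2} = \left(-92 + i \sqrt{53}\right)^{2}$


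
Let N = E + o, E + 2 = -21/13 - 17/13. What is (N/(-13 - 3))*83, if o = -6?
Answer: 5893/104 ≈ 56.663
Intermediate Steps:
E = -64/13 (E = -2 + (-21/13 - 17/13) = -2 - 38/13 = -64/13 ≈ -4.9231)
N = -142/13 (N = -64/13 - 6 = -142/13 ≈ -10.923)
(N/(-13 - 3))*83 = (-142/13/(-13 - 3))*83 = (-142/13/(-16))*83 = -1/16*(-142/13)*83 = (71/104)*83 = 5893/104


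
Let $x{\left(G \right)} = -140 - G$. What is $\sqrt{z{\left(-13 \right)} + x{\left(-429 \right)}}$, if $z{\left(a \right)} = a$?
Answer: $2 \sqrt{69} \approx 16.613$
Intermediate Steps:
$\sqrt{z{\left(-13 \right)} + x{\left(-429 \right)}} = \sqrt{-13 - -289} = \sqrt{-13 + \left(-140 + 429\right)} = \sqrt{-13 + 289} = \sqrt{276} = 2 \sqrt{69}$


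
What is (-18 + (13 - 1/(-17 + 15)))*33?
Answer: -297/2 ≈ -148.50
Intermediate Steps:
(-18 + (13 - 1/(-17 + 15)))*33 = (-18 + (13 - 1/(-2)))*33 = (-18 + (13 - 1*(-1/2)))*33 = (-18 + (13 + 1/2))*33 = (-18 + 27/2)*33 = -9/2*33 = -297/2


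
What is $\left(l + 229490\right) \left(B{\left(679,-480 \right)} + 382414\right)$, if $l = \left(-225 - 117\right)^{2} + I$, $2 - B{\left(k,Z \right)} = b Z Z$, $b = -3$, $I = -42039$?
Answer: $326824814640$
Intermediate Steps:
$B{\left(k,Z \right)} = 2 + 3 Z^{2}$ ($B{\left(k,Z \right)} = 2 - - 3 Z Z = 2 - - 3 Z^{2} = 2 + 3 Z^{2}$)
$l = 74925$ ($l = \left(-225 - 117\right)^{2} - 42039 = \left(-342\right)^{2} - 42039 = 116964 - 42039 = 74925$)
$\left(l + 229490\right) \left(B{\left(679,-480 \right)} + 382414\right) = \left(74925 + 229490\right) \left(\left(2 + 3 \left(-480\right)^{2}\right) + 382414\right) = 304415 \left(\left(2 + 3 \cdot 230400\right) + 382414\right) = 304415 \left(\left(2 + 691200\right) + 382414\right) = 304415 \left(691202 + 382414\right) = 304415 \cdot 1073616 = 326824814640$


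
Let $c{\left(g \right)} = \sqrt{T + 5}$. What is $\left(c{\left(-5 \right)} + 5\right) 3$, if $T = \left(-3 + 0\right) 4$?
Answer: $15 + 3 i \sqrt{7} \approx 15.0 + 7.9373 i$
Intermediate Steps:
$T = -12$ ($T = \left(-3\right) 4 = -12$)
$c{\left(g \right)} = i \sqrt{7}$ ($c{\left(g \right)} = \sqrt{-12 + 5} = \sqrt{-7} = i \sqrt{7}$)
$\left(c{\left(-5 \right)} + 5\right) 3 = \left(i \sqrt{7} + 5\right) 3 = \left(5 + i \sqrt{7}\right) 3 = 15 + 3 i \sqrt{7}$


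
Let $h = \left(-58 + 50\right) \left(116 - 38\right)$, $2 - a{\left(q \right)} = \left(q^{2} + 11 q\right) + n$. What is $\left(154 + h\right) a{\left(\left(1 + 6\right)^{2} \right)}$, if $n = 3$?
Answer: $1382270$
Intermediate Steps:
$a{\left(q \right)} = -1 - q^{2} - 11 q$ ($a{\left(q \right)} = 2 - \left(\left(q^{2} + 11 q\right) + 3\right) = 2 - \left(3 + q^{2} + 11 q\right) = -1 - q^{2} - 11 q$)
$h = -624$ ($h = \left(-8\right) 78 = -624$)
$\left(154 + h\right) a{\left(\left(1 + 6\right)^{2} \right)} = \left(154 - 624\right) \left(-1 - \left(\left(1 + 6\right)^{2}\right)^{2} - 11 \left(1 + 6\right)^{2}\right) = - 470 \left(-1 - \left(7^{2}\right)^{2} - 11 \cdot 7^{2}\right) = - 470 \left(-1 - 49^{2} - 539\right) = - 470 \left(-1 - 2401 - 539\right) = \left(-470\right) \left(-2941\right) = 1382270$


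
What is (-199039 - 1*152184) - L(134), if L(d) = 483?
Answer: -351706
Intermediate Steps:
(-199039 - 1*152184) - L(134) = (-199039 - 1*152184) - 1*483 = (-199039 - 152184) - 483 = -351223 - 483 = -351706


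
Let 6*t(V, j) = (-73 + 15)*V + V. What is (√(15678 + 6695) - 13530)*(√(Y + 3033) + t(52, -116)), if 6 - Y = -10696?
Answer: (494 - √13735)*(13530 - √22373) ≈ 5.0418e+6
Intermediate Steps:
t(V, j) = -19*V/2 (t(V, j) = ((-73 + 15)*V + V)/6 = (-58*V + V)/6 = (-57*V)/6 = -19*V/2)
Y = 10702 (Y = 6 - 1*(-10696) = 6 + 10696 = 10702)
(√(15678 + 6695) - 13530)*(√(Y + 3033) + t(52, -116)) = (√(15678 + 6695) - 13530)*(√(10702 + 3033) - 19/2*52) = (√22373 - 13530)*(√13735 - 494) = (-13530 + √22373)*(-494 + √13735)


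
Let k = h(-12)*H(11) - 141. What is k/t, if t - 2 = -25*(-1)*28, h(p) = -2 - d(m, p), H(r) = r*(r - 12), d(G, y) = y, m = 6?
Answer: -251/702 ≈ -0.35755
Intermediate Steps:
H(r) = r*(-12 + r)
h(p) = -2 - p
k = -251 (k = (-2 - 1*(-12))*(11*(-12 + 11)) - 141 = (-2 + 12)*(11*(-1)) - 141 = 10*(-11) - 141 = -110 - 141 = -251)
t = 702 (t = 2 - 25*(-1)*28 = 2 + 25*28 = 2 + 700 = 702)
k/t = -251/702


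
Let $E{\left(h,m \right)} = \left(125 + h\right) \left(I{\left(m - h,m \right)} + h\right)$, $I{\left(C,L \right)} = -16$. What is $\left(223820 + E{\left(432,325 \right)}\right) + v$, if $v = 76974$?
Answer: $532506$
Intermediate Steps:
$E{\left(h,m \right)} = \left(-16 + h\right) \left(125 + h\right)$ ($E{\left(h,m \right)} = \left(125 + h\right) \left(-16 + h\right) = \left(-16 + h\right) \left(125 + h\right)$)
$\left(223820 + E{\left(432,325 \right)}\right) + v = \left(223820 + \left(-2000 + 432^{2} + 109 \cdot 432\right)\right) + 76974 = \left(223820 + \left(-2000 + 186624 + 47088\right)\right) + 76974 = \left(223820 + 231712\right) + 76974 = 455532 + 76974 = 532506$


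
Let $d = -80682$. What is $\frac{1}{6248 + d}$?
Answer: $- \frac{1}{74434} \approx -1.3435 \cdot 10^{-5}$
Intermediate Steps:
$\frac{1}{6248 + d} = \frac{1}{6248 - 80682} = \frac{1}{-74434} = - \frac{1}{74434}$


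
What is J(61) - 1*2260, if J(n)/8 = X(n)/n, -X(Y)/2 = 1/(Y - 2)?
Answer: -8133756/3599 ≈ -2260.0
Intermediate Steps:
X(Y) = -2/(-2 + Y) (X(Y) = -2/(Y - 2) = -2/(-2 + Y))
J(n) = -16/(n*(-2 + n)) (J(n) = 8*((-2/(-2 + n))/n) = 8*(-2/(n*(-2 + n))) = -16/(n*(-2 + n)))
J(61) - 1*2260 = -16/(61*(-2 + 61)) - 1*2260 = -16*1/61/59 - 2260 = -16*1/61*1/59 - 2260 = -16/3599 - 2260 = -8133756/3599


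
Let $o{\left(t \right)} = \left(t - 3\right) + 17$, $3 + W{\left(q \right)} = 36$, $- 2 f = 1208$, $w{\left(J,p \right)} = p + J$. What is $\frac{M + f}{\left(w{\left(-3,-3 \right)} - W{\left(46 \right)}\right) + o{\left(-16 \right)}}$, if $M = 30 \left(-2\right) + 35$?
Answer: $\frac{629}{41} \approx 15.341$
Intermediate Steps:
$w{\left(J,p \right)} = J + p$
$f = -604$ ($f = \left(- \frac{1}{2}\right) 1208 = -604$)
$W{\left(q \right)} = 33$ ($W{\left(q \right)} = -3 + 36 = 33$)
$o{\left(t \right)} = 14 + t$ ($o{\left(t \right)} = \left(-3 + t\right) + 17 = 14 + t$)
$M = -25$ ($M = -60 + 35 = -25$)
$\frac{M + f}{\left(w{\left(-3,-3 \right)} - W{\left(46 \right)}\right) + o{\left(-16 \right)}} = \frac{-25 - 604}{\left(\left(-3 - 3\right) - 33\right) + \left(14 - 16\right)} = - \frac{629}{\left(-6 - 33\right) - 2} = - \frac{629}{-39 - 2} = - \frac{629}{-41} = \left(-629\right) \left(- \frac{1}{41}\right) = \frac{629}{41}$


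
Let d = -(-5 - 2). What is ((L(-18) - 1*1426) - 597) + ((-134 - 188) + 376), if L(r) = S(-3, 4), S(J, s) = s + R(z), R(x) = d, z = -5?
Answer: -1958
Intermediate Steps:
d = 7 (d = -1*(-7) = 7)
R(x) = 7
S(J, s) = 7 + s (S(J, s) = s + 7 = 7 + s)
L(r) = 11 (L(r) = 7 + 4 = 11)
((L(-18) - 1*1426) - 597) + ((-134 - 188) + 376) = ((11 - 1*1426) - 597) + ((-134 - 188) + 376) = ((11 - 1426) - 597) + (-322 + 376) = (-1415 - 597) + 54 = -2012 + 54 = -1958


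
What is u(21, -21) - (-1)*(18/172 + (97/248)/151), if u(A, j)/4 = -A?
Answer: -135089489/1610264 ≈ -83.893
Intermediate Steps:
u(A, j) = -4*A (u(A, j) = 4*(-A) = -4*A)
u(21, -21) - (-1)*(18/172 + (97/248)/151) = -4*21 - (-1)*(18/172 + (97/248)/151) = -84 - (-1)*(18*(1/172) + (97*(1/248))*(1/151)) = -84 - (-1)*(9/86 + (97/248)*(1/151)) = -84 - (-1)*(9/86 + 97/37448) = -84 - (-1)*172687/1610264 = -84 - 1*(-172687/1610264) = -84 + 172687/1610264 = -135089489/1610264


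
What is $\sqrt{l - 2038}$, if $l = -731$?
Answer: $i \sqrt{2769} \approx 52.621 i$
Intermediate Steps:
$\sqrt{l - 2038} = \sqrt{-731 - 2038} = \sqrt{-2769} = i \sqrt{2769}$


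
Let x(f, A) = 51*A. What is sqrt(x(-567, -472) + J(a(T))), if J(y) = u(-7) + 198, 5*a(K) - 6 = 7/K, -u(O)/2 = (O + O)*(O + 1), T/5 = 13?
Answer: I*sqrt(24042) ≈ 155.05*I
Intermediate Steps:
T = 65 (T = 5*13 = 65)
u(O) = -4*O*(1 + O) (u(O) = -2*(O + O)*(O + 1) = -2*2*O*(1 + O) = -4*O*(1 + O))
a(K) = 6/5 + 7/(5*K) (a(K) = 6/5 + (7/K)/5 = 6/5 + 7/(5*K))
J(y) = 30 (J(y) = -4*(-7)*(1 - 7) + 198 = -4*(-7)*(-6) + 198 = -168 + 198 = 30)
sqrt(x(-567, -472) + J(a(T))) = sqrt(51*(-472) + 30) = sqrt(-24072 + 30) = sqrt(-24042) = I*sqrt(24042)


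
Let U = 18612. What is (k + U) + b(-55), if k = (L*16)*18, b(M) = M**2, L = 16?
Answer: 26245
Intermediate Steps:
k = 4608 (k = (16*16)*18 = 256*18 = 4608)
(k + U) + b(-55) = (4608 + 18612) + (-55)**2 = 23220 + 3025 = 26245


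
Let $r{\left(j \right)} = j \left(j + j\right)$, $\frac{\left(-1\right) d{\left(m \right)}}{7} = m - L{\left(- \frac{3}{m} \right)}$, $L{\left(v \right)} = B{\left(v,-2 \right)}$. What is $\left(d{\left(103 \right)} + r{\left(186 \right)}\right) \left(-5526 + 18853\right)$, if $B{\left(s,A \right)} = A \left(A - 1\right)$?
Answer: $913072751$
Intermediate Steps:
$B{\left(s,A \right)} = A \left(-1 + A\right)$
$L{\left(v \right)} = 6$ ($L{\left(v \right)} = - 2 \left(-1 - 2\right) = \left(-2\right) \left(-3\right) = 6$)
$d{\left(m \right)} = 42 - 7 m$ ($d{\left(m \right)} = - 7 \left(m - 6\right) = - 7 \left(-6 + m\right) = 42 - 7 m$)
$r{\left(j \right)} = 2 j^{2}$ ($r{\left(j \right)} = j 2 j = 2 j^{2}$)
$\left(d{\left(103 \right)} + r{\left(186 \right)}\right) \left(-5526 + 18853\right) = \left(\left(42 - 721\right) + 2 \cdot 186^{2}\right) \left(-5526 + 18853\right) = \left(\left(42 - 721\right) + 2 \cdot 34596\right) 13327 = \left(-679 + 69192\right) 13327 = 68513 \cdot 13327 = 913072751$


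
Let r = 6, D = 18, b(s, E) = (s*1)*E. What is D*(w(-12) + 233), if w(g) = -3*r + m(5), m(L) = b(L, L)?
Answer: 4320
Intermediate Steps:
b(s, E) = E*s (b(s, E) = s*E = E*s)
m(L) = L² (m(L) = L*L = L²)
w(g) = 7 (w(g) = -3*6 + 5² = -18 + 25 = 7)
D*(w(-12) + 233) = 18*(7 + 233) = 18*240 = 4320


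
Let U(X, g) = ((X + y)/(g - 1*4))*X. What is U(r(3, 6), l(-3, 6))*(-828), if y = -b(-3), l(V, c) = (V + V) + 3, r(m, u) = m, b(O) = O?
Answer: 14904/7 ≈ 2129.1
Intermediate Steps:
l(V, c) = 3 + 2*V (l(V, c) = 2*V + 3 = 3 + 2*V)
y = 3 (y = -1*(-3) = 3)
U(X, g) = X*(3 + X)/(-4 + g) (U(X, g) = ((X + 3)/(g - 1*4))*X = ((3 + X)/(g - 4))*X = ((3 + X)/(-4 + g))*X = X*(3 + X)/(-4 + g))
U(r(3, 6), l(-3, 6))*(-828) = (3*(3 + 3)/(-4 + (3 + 2*(-3))))*(-828) = (3*6/(-4 + (3 - 6)))*(-828) = (3*6/(-4 - 3))*(-828) = (3*6/(-7))*(-828) = (3*(-⅐)*6)*(-828) = -18/7*(-828) = 14904/7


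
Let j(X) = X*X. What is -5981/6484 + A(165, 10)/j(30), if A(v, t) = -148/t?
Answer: -6848579/7294500 ≈ -0.93887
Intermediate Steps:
j(X) = X**2
-5981/6484 + A(165, 10)/j(30) = -5981/6484 + (-148/10)/(30**2) = -5981*1/6484 - 148*1/10/900 = -5981/6484 - 74/5*1/900 = -5981/6484 - 37/2250 = -6848579/7294500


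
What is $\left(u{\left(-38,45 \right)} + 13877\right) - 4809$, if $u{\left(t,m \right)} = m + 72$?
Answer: $9185$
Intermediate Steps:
$u{\left(t,m \right)} = 72 + m$
$\left(u{\left(-38,45 \right)} + 13877\right) - 4809 = \left(\left(72 + 45\right) + 13877\right) - 4809 = \left(117 + 13877\right) - 4809 = 13994 - 4809 = 9185$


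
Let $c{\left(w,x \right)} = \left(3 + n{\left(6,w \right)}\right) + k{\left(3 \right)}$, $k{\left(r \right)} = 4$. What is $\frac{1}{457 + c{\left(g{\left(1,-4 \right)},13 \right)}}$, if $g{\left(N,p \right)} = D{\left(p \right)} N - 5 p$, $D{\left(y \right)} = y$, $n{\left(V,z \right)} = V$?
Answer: $\frac{1}{470} \approx 0.0021277$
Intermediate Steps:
$g{\left(N,p \right)} = - 5 p + N p$ ($g{\left(N,p \right)} = p N - 5 p = N p - 5 p = - 5 p + N p$)
$c{\left(w,x \right)} = 13$ ($c{\left(w,x \right)} = \left(3 + 6\right) + 4 = 9 + 4 = 13$)
$\frac{1}{457 + c{\left(g{\left(1,-4 \right)},13 \right)}} = \frac{1}{457 + 13} = \frac{1}{470}$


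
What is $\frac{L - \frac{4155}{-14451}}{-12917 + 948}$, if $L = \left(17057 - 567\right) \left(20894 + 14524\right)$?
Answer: $- \frac{2813334265325}{57654673} \approx -48796.0$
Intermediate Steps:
$L = 584042820$ ($L = 16490 \cdot 35418 = 584042820$)
$\frac{L - \frac{4155}{-14451}}{-12917 + 948} = \frac{584042820 - \frac{4155}{-14451}}{-12917 + 948} = \frac{584042820 - - \frac{1385}{4817}}{-11969} = \left(584042820 + \frac{1385}{4817}\right) \left(- \frac{1}{11969}\right) = \frac{2813334265325}{4817} \left(- \frac{1}{11969}\right) = - \frac{2813334265325}{57654673}$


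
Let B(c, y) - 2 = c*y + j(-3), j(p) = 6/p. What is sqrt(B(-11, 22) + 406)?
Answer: 2*sqrt(41) ≈ 12.806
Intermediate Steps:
B(c, y) = c*y (B(c, y) = 2 + (c*y + 6/(-3)) = 2 + (c*y + 6*(-1/3)) = 2 + (c*y - 2) = 2 + (-2 + c*y) = c*y)
sqrt(B(-11, 22) + 406) = sqrt(-11*22 + 406) = sqrt(-242 + 406) = sqrt(164) = 2*sqrt(41)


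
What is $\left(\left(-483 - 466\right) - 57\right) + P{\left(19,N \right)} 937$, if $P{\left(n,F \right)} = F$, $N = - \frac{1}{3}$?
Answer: $- \frac{3955}{3} \approx -1318.3$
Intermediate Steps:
$N = - \frac{1}{3}$ ($N = \left(-1\right) \frac{1}{3} = - \frac{1}{3} \approx -0.33333$)
$\left(\left(-483 - 466\right) - 57\right) + P{\left(19,N \right)} 937 = \left(\left(-483 - 466\right) - 57\right) - \frac{937}{3} = \left(-949 - 57\right) - \frac{937}{3} = -1006 - \frac{937}{3} = - \frac{3955}{3}$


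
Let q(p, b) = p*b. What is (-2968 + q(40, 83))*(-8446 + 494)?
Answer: -2799104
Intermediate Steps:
q(p, b) = b*p
(-2968 + q(40, 83))*(-8446 + 494) = (-2968 + 83*40)*(-8446 + 494) = (-2968 + 3320)*(-7952) = 352*(-7952) = -2799104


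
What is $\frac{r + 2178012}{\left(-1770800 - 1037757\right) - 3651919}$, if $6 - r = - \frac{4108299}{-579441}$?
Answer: $- \frac{420676273213}{1247821557972} \approx -0.33713$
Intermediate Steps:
$r = - \frac{210551}{193147}$ ($r = 6 - - \frac{4108299}{-579441} = 6 - \left(-4108299\right) \left(- \frac{1}{579441}\right) = 6 - \frac{1369433}{193147} = - \frac{210551}{193147} \approx -1.0901$)
$\frac{r + 2178012}{\left(-1770800 - 1037757\right) - 3651919} = \frac{- \frac{210551}{193147} + 2178012}{\left(-1770800 - 1037757\right) - 3651919} = \frac{420676273213}{193147 \left(\left(-1770800 - 1037757\right) - 3651919\right)} = \frac{420676273213}{193147 \left(-2808557 - 3651919\right)} = \frac{420676273213}{193147 \left(-6460476\right)} = \frac{420676273213}{193147} \left(- \frac{1}{6460476}\right) = - \frac{420676273213}{1247821557972}$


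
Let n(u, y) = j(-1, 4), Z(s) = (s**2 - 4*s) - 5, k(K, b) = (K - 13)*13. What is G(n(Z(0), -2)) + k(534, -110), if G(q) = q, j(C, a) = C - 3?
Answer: 6769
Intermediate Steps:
j(C, a) = -3 + C
k(K, b) = -169 + 13*K (k(K, b) = (-13 + K)*13 = -169 + 13*K)
Z(s) = -5 + s**2 - 4*s
n(u, y) = -4 (n(u, y) = -3 - 1 = -4)
G(n(Z(0), -2)) + k(534, -110) = -4 + (-169 + 13*534) = -4 + (-169 + 6942) = -4 + 6773 = 6769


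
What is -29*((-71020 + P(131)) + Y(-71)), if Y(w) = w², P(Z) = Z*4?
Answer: 1898195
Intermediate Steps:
P(Z) = 4*Z
-29*((-71020 + P(131)) + Y(-71)) = -29*((-71020 + 4*131) + (-71)²) = -29*((-71020 + 524) + 5041) = -29*(-70496 + 5041) = -29*(-65455) = 1898195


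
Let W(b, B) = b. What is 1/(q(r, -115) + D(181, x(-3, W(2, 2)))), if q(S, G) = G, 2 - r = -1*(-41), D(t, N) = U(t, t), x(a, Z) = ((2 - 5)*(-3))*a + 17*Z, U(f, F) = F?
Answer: 1/66 ≈ 0.015152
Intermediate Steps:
x(a, Z) = 9*a + 17*Z (x(a, Z) = (-3*(-3))*a + 17*Z = 9*a + 17*Z)
D(t, N) = t
r = -39 (r = 2 - (-1)*(-41) = 2 - 1*41 = 2 - 41 = -39)
1/(q(r, -115) + D(181, x(-3, W(2, 2)))) = 1/(-115 + 181) = 1/66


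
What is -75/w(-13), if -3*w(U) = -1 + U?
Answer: -225/14 ≈ -16.071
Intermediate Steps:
w(U) = ⅓ - U/3 (w(U) = -(-1 + U)/3 = ⅓ - U/3)
-75/w(-13) = -75/(⅓ - ⅓*(-13)) = -75/(⅓ + 13/3) = -75/14/3 = -75*3/14 = -225/14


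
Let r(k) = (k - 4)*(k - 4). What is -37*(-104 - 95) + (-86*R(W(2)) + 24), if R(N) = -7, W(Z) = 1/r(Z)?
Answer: 7989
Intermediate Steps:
r(k) = (-4 + k)**2 (r(k) = (-4 + k)*(-4 + k) = (-4 + k)**2)
W(Z) = (-4 + Z)**(-2) (W(Z) = 1/((-4 + Z)**2) = (-4 + Z)**(-2))
-37*(-104 - 95) + (-86*R(W(2)) + 24) = -37*(-104 - 95) + (-86*(-7) + 24) = -37*(-199) + (602 + 24) = 7363 + 626 = 7989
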